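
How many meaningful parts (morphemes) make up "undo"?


Word: "undo"
Morphemes: un- + do
Each morpheme carries meaning
= 2 morphemes


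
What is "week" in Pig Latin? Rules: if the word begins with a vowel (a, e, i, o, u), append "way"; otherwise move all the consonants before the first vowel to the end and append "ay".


Word: "week"
Starts with consonant(s) → move to end, add 'ay'
Consonant cluster: "w"
Pig Latin = "eekway"


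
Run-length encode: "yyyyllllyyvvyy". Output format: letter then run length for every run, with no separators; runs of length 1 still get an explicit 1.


String: "yyyyllllyyvvyy"
Scanning for consecutive runs:
  'y' x 4
  'l' x 4
  'y' x 2
  'v' x 2
  'y' x 2
RLE = "y4l4y2v2y2"


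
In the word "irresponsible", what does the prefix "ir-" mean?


Prefix: ir-
Example: irresponsible (ir- + responsible)
Meaning = not


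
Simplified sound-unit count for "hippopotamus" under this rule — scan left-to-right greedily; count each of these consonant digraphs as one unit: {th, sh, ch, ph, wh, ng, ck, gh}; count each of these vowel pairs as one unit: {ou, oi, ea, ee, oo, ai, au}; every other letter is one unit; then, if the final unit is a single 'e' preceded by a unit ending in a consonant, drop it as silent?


Word: "hippopotamus" (12 letters)
Left-to-right scan:
  (1) 'h' (letter)
  (2) 'i' (letter)
  (3) 'p' (letter)
  (4) 'p' (letter)
  (5) 'o' (letter)
  (6) 'p' (letter)
  (7) 'o' (letter)
  (8) 't' (letter)
  (9) 'a' (letter)
  (10) 'm' (letter)
  (11) 'u' (letter)
  (12) 's' (letter)
Units from scan: 12
Sound units = 12 units


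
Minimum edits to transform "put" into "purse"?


Word 1: "put" (length 3)
Word 2: "purse" (length 5)
One optimal edit sequence (insert/delete/substitute each cost 1):
  1. keep 'p'
  2. keep 'u'
  3. insert 'r'  (+1)
  4. insert 's'  (+1)
  5. substitute 't' -> 'e'  (+1)
Total edit operations: 3
Edit distance = 3


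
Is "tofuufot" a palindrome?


Word: "tofuufot"
Reversed: "tofuufot"
Forward == Backward? tofuufot == tofuufot
Palindrome = Yes


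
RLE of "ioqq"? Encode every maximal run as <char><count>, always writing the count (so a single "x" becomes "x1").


String: "ioqq"
Scanning for consecutive runs:
  'i' x 1
  'o' x 1
  'q' x 2
RLE = "i1o1q2"


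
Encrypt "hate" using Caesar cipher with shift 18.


Word: "hate"
Shift: 18
Each letter → (letter + shift) mod 26:
  'h' (7) + 18 = 25 → 'z'
  'a' (0) + 18 = 18 → 's'
  't' (19) + 18 = 11 → 'l'
  'e' (4) + 18 = 22 → 'w'
Result = "zslw"


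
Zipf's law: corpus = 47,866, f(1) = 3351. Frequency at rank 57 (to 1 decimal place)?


Zipf's law: f(r) = f(1) / r
f(1) = 3351
f(57) = 3351 / 57
= 58.8 occurrences


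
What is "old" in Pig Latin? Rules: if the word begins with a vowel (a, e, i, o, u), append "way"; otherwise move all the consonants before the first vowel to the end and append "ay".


Word: "old"
Starts with vowel → add 'way'
Pig Latin = "oldway"


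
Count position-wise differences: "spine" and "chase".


Comparing character by character (same length = 5):
  Pos 0: 's' vs 'c' !=
  Pos 1: 'p' vs 'h' !=
  Pos 2: 'i' vs 'a' !=
  Pos 3: 'n' vs 's' !=
  Pos 4: 'e' vs 'e' =
Hamming distance = 4


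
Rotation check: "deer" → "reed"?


Word: "deer", Candidate: "reed"
Method: check if candidate is substring of word+word
"deerdeer" contains "reed"? No
Is rotation = No


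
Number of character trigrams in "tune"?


Word: "tune" (length 4)
Number of 3-grams = length - 3 + 1 = 4 - 3 + 1
= 2


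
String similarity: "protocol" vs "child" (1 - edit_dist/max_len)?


Word 1: "protocol" (length 8)
Word 2: "child" (length 5)
One optimal edit sequence:
  1. delete 'p'  (+1)
  2. delete 'r'  (+1)
  3. delete 'o'  (+1)
  4. substitute 't' -> 'c'  (+1)
  5. substitute 'o' -> 'h'  (+1)
  6. substitute 'c' -> 'i'  (+1)
  7. substitute 'o' -> 'l'  (+1)
  8. substitute 'l' -> 'd'  (+1)
Edit distance = 8
Max length = max(8, 5) = 8
Similarity = 1 - 8/8
= 0.0000


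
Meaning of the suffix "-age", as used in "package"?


Suffix: -age
Example: package = pack + -age
Meaning = result / collection


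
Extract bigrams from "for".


Word: "for" (length 3)
Number of bigrams = 3 - 2 + 1 = 2
  Position 0: "fo"
  Position 1: "or"
Bigrams = "fo", "or"


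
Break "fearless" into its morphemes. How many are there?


Word: "fearless"
Morphemes: fear / -less
Each morpheme carries meaning
= 2 morphemes


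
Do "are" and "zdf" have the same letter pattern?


Pattern of "are": [0, 1, 2]
Pattern of "zdf": [0, 1, 2]
Patterns match
Same pattern = Yes


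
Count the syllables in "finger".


Word: "finger"
Syllable breakdown: fin-ger
Counting: 2 parts
= 2 syllables


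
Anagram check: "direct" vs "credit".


Word 1: "direct" → sorted: cdeirt
Word 2: "credit" → sorted: cdeirt
Same letters? cdeirt == cdeirt
Anagram = Yes


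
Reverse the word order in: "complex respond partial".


Original: "complex respond partial"
Words (1..n): complex | respond | partial
Reversed (n..1): partial | respond | complex
Result = "partial respond complex"


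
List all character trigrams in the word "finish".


Word: "finish" (length 6)
Number of trigrams = 6 - 3 + 1 = 4
  Position 0: "fin"
  Position 1: "ini"
  Position 2: "nis"
  Position 3: "ish"
Trigrams = "fin", "ini", "nis", "ish"


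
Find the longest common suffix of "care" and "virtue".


Word 1: "care"
Word 2: "virtue"
Comparing from end:
  Pos -1: 'e' == 'e'
  Pos -2: 'r' != 'u' (stop)
LCS = "e" (length 1)


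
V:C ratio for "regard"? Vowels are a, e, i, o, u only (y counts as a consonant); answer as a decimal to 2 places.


Word: "regard"
Vowels (a,e,i,o,u): 2
Consonants: 4
Ratio = 2/4
= 0.50


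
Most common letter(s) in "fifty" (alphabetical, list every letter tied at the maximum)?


Word: "fifty"
Letter counts:
  'f': 2
  'i': 1
  't': 1
  'y': 1
Maximum count = 2
Most frequent = 'f' (2 times each)


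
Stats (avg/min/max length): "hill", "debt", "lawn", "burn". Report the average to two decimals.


Lengths: "hill"=4, "debt"=4, "lawn"=4, "burn"=4
Sum = 16, Count = 4
Average = 16/4 = 4.00
= avg=4.00, min=4, max=4


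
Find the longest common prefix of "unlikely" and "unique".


Word 1: "unlikely"
Word 2: "unique"
Comparing from start:
  Pos 0: 'u' == 'u'
  Pos 1: 'n' == 'n'
  Pos 2: 'l' != 'i' (stop)
LCP = "un" (length 2)


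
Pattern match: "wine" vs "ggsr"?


Pattern of "wine": [0, 1, 2, 3]
Pattern of "ggsr": [0, 0, 1, 2]
Patterns do not match
Same pattern = No


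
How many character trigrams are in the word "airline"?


Word: "airline" (length 7)
Number of 3-grams = length - 3 + 1 = 7 - 3 + 1
= 5


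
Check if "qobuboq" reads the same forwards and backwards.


Word: "qobuboq"
Reversed: "qobuboq"
Forward == Backward? qobuboq == qobuboq
Palindrome = Yes


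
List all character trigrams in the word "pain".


Word: "pain" (length 4)
Number of trigrams = 4 - 3 + 1 = 2
  Position 0: "pai"
  Position 1: "ain"
Trigrams = "pai", "ain"


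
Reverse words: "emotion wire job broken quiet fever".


Original: "emotion wire job broken quiet fever"
Words (1..n): emotion | wire | job | broken | quiet | fever
Reversed (n..1): fever | quiet | broken | job | wire | emotion
Result = "fever quiet broken job wire emotion"


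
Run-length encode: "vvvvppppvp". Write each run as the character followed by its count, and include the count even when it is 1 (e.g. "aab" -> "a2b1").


String: "vvvvppppvp"
Scanning for consecutive runs:
  'v' x 4
  'p' x 4
  'v' x 1
  'p' x 1
RLE = "v4p4v1p1"


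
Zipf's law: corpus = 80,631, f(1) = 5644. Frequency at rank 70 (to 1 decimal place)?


Zipf's law: f(r) = f(1) / r
f(1) = 5644
f(70) = 5644 / 70
= 80.6 occurrences


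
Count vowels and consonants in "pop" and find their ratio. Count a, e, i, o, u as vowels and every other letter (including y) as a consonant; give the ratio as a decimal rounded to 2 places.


Word: "pop"
Vowels (a,e,i,o,u): 1
Consonants: 2
Ratio = 1/2
= 0.50


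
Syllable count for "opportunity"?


Word: "opportunity"
Syllable breakdown: op · por · tu · ni · ty
Counting: 5 parts
= 5 syllables


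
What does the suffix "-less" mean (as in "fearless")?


Suffix: -less
As in: fearless -> fear + -less
Meaning = without


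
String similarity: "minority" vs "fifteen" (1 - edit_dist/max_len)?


Word 1: "minority" (length 8)
Word 2: "fifteen" (length 7)
One optimal edit sequence:
  1. substitute 'm' -> 'f'  (+1)
  2. keep 'i'
  3. delete 'n'  (+1)
  4. substitute 'o' -> 'f'  (+1)
  5. substitute 'r' -> 't'  (+1)
  6. substitute 'i' -> 'e'  (+1)
  7. substitute 't' -> 'e'  (+1)
  8. substitute 'y' -> 'n'  (+1)
Edit distance = 7
Max length = max(8, 7) = 8
Similarity = 1 - 7/8
= 0.1250


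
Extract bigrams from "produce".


Word: "produce" (length 7)
Number of bigrams = 7 - 2 + 1 = 6
  Position 0: "pr"
  Position 1: "ro"
  Position 2: "od"
  Position 3: "du"
  Position 4: "uc"
  Position 5: "ce"
Bigrams = "pr", "ro", "od", "du", "uc", "ce"


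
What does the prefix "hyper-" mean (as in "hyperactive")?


Prefix: hyper-
Example: hyperactive (hyper- + active)
Meaning = over / excessive


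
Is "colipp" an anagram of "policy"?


Word 1: "policy" → sorted: cilopy
Word 2: "colipp" → sorted: cilopp
Same letters? cilopy != cilopp
Anagram = No


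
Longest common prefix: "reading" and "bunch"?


Word 1: "reading"
Word 2: "bunch"
Comparing from start:
  Pos 0: 'r' != 'b' (stop)
LCP = "" (length 0)


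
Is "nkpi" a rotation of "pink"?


Word: "pink", Candidate: "nkpi"
Method: check if candidate is substring of word+word
"pinkpink" contains "nkpi"? Yes
Is rotation = Yes


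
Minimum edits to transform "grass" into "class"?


Word 1: "grass" (length 5)
Word 2: "class" (length 5)
One optimal edit sequence (insert/delete/substitute each cost 1):
  1. substitute 'g' -> 'c'  (+1)
  2. substitute 'r' -> 'l'  (+1)
  3. keep 'a'
  4. keep 's'
  5. keep 's'
Total edit operations: 2
Edit distance = 2


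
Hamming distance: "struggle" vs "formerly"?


Comparing character by character (same length = 8):
  Pos 0: 's' vs 'f' !=
  Pos 1: 't' vs 'o' !=
  Pos 2: 'r' vs 'r' =
  Pos 3: 'u' vs 'm' !=
  Pos 4: 'g' vs 'e' !=
  Pos 5: 'g' vs 'r' !=
  Pos 6: 'l' vs 'l' =
  Pos 7: 'e' vs 'y' !=
Hamming distance = 6


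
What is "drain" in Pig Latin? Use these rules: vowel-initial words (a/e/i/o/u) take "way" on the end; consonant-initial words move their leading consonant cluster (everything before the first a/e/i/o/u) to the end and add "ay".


Word: "drain"
Starts with consonant(s) → move to end, add 'ay'
Consonant cluster: "dr"
Pig Latin = "aindray"


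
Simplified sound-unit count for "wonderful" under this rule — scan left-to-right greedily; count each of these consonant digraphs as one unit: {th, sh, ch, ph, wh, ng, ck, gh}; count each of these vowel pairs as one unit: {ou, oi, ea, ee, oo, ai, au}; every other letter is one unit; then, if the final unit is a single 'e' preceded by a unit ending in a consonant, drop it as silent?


Word: "wonderful" (9 letters)
Left-to-right scan:
  1. 'w' (letter)
  2. 'o' (letter)
  3. 'n' (letter)
  4. 'd' (letter)
  5. 'e' (letter)
  6. 'r' (letter)
  7. 'f' (letter)
  8. 'u' (letter)
  9. 'l' (letter)
Units from scan: 9
Sound units = 9 units


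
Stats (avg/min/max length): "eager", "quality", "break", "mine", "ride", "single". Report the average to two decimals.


Lengths: "eager"=5, "quality"=7, "break"=5, "mine"=4, "ride"=4, "single"=6
Sum = 31, Count = 6
Average = 31/6 = 5.17
= avg=5.17, min=4, max=7


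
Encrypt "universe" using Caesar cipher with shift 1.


Word: "universe"
Shift: 1
Each letter → (letter + shift) mod 26:
  'u' (20) + 1 = 21 → 'v'
  'n' (13) + 1 = 14 → 'o'
  'i' (8) + 1 = 9 → 'j'
  'v' (21) + 1 = 22 → 'w'
  'e' (4) + 1 = 5 → 'f'
  'r' (17) + 1 = 18 → 's'
  's' (18) + 1 = 19 → 't'
  'e' (4) + 1 = 5 → 'f'
Result = "vojwfstf"


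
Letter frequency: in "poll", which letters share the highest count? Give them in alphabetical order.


Word: "poll"
Letter counts:
  'l': 2
  'o': 1
  'p': 1
Maximum count = 2
Most frequent = 'l' (2 times each)


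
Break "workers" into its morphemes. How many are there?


Word: "workers"
Morphemes: work / -er / -s
Each morpheme carries meaning
= 3 morphemes


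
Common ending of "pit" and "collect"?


Word 1: "pit"
Word 2: "collect"
Comparing from end:
  Pos -1: 't' == 't'
  Pos -2: 'i' != 'c' (stop)
LCS = "t" (length 1)


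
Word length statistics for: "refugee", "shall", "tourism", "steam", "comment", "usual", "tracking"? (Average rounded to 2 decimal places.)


Lengths: "refugee"=7, "shall"=5, "tourism"=7, "steam"=5, "comment"=7, "usual"=5, "tracking"=8
Sum = 44, Count = 7
Average = 44/7 = 6.29
= avg=6.29, min=5, max=8


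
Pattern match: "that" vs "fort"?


Pattern of "that": [0, 1, 2, 0]
Pattern of "fort": [0, 1, 2, 3]
Patterns do not match
Same pattern = No


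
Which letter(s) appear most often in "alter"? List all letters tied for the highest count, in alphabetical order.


Word: "alter"
Letter counts:
  'a': 1
  'e': 1
  'l': 1
  'r': 1
  't': 1
Maximum count = 1
Most frequent = 'a', 'e', 'l', 'r', 't' (1 time each)


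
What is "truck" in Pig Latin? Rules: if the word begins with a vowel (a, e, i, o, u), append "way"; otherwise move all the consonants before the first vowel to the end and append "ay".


Word: "truck"
Starts with consonant(s) → move to end, add 'ay'
Consonant cluster: "tr"
Pig Latin = "ucktray"


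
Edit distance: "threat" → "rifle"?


Word 1: "threat" (length 6)
Word 2: "rifle" (length 5)
One optimal edit sequence (insert/delete/substitute each cost 1):
  1. delete 't'  (+1)
  2. substitute 'h' -> 'r'  (+1)
  3. substitute 'r' -> 'i'  (+1)
  4. substitute 'e' -> 'f'  (+1)
  5. substitute 'a' -> 'l'  (+1)
  6. substitute 't' -> 'e'  (+1)
Total edit operations: 6
Edit distance = 6


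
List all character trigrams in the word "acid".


Word: "acid" (length 4)
Number of trigrams = 4 - 3 + 1 = 2
  Position 0: "aci"
  Position 1: "cid"
Trigrams = "aci", "cid"


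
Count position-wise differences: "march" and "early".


Comparing character by character (same length = 5):
  Pos 0: 'm' vs 'e' !=
  Pos 1: 'a' vs 'a' =
  Pos 2: 'r' vs 'r' =
  Pos 3: 'c' vs 'l' !=
  Pos 4: 'h' vs 'y' !=
Hamming distance = 3


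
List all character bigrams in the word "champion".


Word: "champion" (length 8)
Number of bigrams = 8 - 2 + 1 = 7
  Position 0: "ch"
  Position 1: "ha"
  Position 2: "am"
  Position 3: "mp"
  Position 4: "pi"
  Position 5: "io"
  Position 6: "on"
Bigrams = "ch", "ha", "am", "mp", "pi", "io", "on"


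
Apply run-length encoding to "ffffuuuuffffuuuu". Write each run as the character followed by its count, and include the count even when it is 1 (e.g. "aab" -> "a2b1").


String: "ffffuuuuffffuuuu"
Scanning for consecutive runs:
  'f' x 4
  'u' x 4
  'f' x 4
  'u' x 4
RLE = "f4u4f4u4"


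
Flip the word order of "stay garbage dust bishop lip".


Original: "stay garbage dust bishop lip"
Words (1..n): stay | garbage | dust | bishop | lip
Reversed (n..1): lip | bishop | dust | garbage | stay
Result = "lip bishop dust garbage stay"


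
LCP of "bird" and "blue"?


Word 1: "bird"
Word 2: "blue"
Comparing from start:
  Pos 0: 'b' == 'b'
  Pos 1: 'i' != 'l' (stop)
LCP = "b" (length 1)


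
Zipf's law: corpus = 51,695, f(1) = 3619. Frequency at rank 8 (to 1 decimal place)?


Zipf's law: f(r) = f(1) / r
f(1) = 3619
f(8) = 3619 / 8
= 452.4 occurrences


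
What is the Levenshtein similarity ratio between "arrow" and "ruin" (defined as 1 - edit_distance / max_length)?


Word 1: "arrow" (length 5)
Word 2: "ruin" (length 4)
One optimal edit sequence:
  1. delete 'a'  (+1)
  2. keep 'r'
  3. substitute 'r' -> 'u'  (+1)
  4. substitute 'o' -> 'i'  (+1)
  5. substitute 'w' -> 'n'  (+1)
Edit distance = 4
Max length = max(5, 4) = 5
Similarity = 1 - 4/5
= 0.2000


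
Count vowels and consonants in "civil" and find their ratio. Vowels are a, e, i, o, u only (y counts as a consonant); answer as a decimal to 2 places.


Word: "civil"
Vowels (a,e,i,o,u): 2
Consonants: 3
Ratio = 2/3
= 0.67


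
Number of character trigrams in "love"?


Word: "love" (length 4)
Number of 3-grams = length - 3 + 1 = 4 - 3 + 1
= 2


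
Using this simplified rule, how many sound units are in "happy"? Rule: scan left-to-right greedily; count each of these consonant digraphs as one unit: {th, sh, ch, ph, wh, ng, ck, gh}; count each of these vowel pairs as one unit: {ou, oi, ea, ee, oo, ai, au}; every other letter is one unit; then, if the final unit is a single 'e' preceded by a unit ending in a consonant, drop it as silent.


Word: "happy" (5 letters)
Left-to-right scan:
  (1) 'h' (letter)
  (2) 'a' (letter)
  (3) 'p' (letter)
  (4) 'p' (letter)
  (5) 'y' (letter)
Units from scan: 5
Sound units = 5 units


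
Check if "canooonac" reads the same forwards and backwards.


Word: "canooonac"
Reversed: "canooonac"
Forward == Backward? canooonac == canooonac
Palindrome = Yes


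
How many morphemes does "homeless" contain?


Word: "homeless"
Morphemes: home | -less
Each morpheme carries meaning
= 2 morphemes


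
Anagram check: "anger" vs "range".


Word 1: "anger" → sorted: aegnr
Word 2: "range" → sorted: aegnr
Same letters? aegnr == aegnr
Anagram = Yes


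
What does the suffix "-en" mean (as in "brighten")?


Suffix: -en
Example: brighten = bright + -en
Meaning = to make / become


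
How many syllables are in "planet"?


Word: "planet"
Syllable breakdown: plan · et
Counting: 2 parts
= 2 syllables


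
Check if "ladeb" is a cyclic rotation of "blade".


Word: "blade", Candidate: "ladeb"
Method: check if candidate is substring of word+word
"bladeblade" contains "ladeb"? Yes
Is rotation = Yes


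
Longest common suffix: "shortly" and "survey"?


Word 1: "shortly"
Word 2: "survey"
Comparing from end:
  Pos -1: 'y' == 'y'
  Pos -2: 'l' != 'e' (stop)
LCS = "y" (length 1)


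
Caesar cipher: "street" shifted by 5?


Word: "street"
Shift: 5
Each letter → (letter + shift) mod 26:
  's' (18) + 5 = 23 → 'x'
  't' (19) + 5 = 24 → 'y'
  'r' (17) + 5 = 22 → 'w'
  'e' (4) + 5 = 9 → 'j'
  'e' (4) + 5 = 9 → 'j'
  't' (19) + 5 = 24 → 'y'
Result = "xywjjy"


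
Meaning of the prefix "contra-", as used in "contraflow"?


Prefix: contra-
As in: contraflow -> contra- + flow
Meaning = against


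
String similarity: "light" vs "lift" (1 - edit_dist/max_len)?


Word 1: "light" (length 5)
Word 2: "lift" (length 4)
One optimal edit sequence:
  1. keep 'l'
  2. keep 'i'
  3. delete 'g'  (+1)
  4. substitute 'h' -> 'f'  (+1)
  5. keep 't'
Edit distance = 2
Max length = max(5, 4) = 5
Similarity = 1 - 2/5
= 0.6000


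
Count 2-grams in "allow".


Word: "allow" (length 5)
Number of 2-grams = length - 2 + 1 = 5 - 2 + 1
= 4


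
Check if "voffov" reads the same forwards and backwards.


Word: "voffov"
Reversed: "voffov"
Forward == Backward? voffov == voffov
Palindrome = Yes


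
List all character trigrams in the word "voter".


Word: "voter" (length 5)
Number of trigrams = 5 - 3 + 1 = 3
  Position 0: "vot"
  Position 1: "ote"
  Position 2: "ter"
Trigrams = "vot", "ote", "ter"


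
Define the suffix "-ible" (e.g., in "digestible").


Suffix: -ible
Example: digestible (digest + -ible)
Meaning = capable of


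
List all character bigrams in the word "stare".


Word: "stare" (length 5)
Number of bigrams = 5 - 2 + 1 = 4
  Position 0: "st"
  Position 1: "ta"
  Position 2: "ar"
  Position 3: "re"
Bigrams = "st", "ta", "ar", "re"


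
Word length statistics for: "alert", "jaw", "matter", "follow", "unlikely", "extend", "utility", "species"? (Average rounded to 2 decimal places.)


Lengths: "alert"=5, "jaw"=3, "matter"=6, "follow"=6, "unlikely"=8, "extend"=6, "utility"=7, "species"=7
Sum = 48, Count = 8
Average = 48/8 = 6.00
= avg=6.00, min=3, max=8


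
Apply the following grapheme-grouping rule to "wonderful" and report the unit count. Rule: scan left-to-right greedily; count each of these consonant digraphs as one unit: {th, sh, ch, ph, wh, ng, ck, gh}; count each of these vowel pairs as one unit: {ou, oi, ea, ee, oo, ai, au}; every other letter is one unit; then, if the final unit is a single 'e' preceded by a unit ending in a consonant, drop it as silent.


Word: "wonderful" (9 letters)
Left-to-right scan:
  1. 'w' (letter)
  2. 'o' (letter)
  3. 'n' (letter)
  4. 'd' (letter)
  5. 'e' (letter)
  6. 'r' (letter)
  7. 'f' (letter)
  8. 'u' (letter)
  9. 'l' (letter)
Units from scan: 9
Sound units = 9 units


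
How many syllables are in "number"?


Word: "number"
Syllable breakdown: num-ber
Counting: 2 parts
= 2 syllables


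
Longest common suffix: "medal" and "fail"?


Word 1: "medal"
Word 2: "fail"
Comparing from end:
  Pos -1: 'l' == 'l'
  Pos -2: 'a' != 'i' (stop)
LCS = "l" (length 1)


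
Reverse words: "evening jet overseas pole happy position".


Original: "evening jet overseas pole happy position"
Words (1..n): evening | jet | overseas | pole | happy | position
Reversed (n..1): position | happy | pole | overseas | jet | evening
Result = "position happy pole overseas jet evening"


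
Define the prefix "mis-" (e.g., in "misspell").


Prefix: mis-
As in: misspell -> mis- + spell
Meaning = wrongly


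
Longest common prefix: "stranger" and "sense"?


Word 1: "stranger"
Word 2: "sense"
Comparing from start:
  Pos 0: 's' == 's'
  Pos 1: 't' != 'e' (stop)
LCP = "s" (length 1)


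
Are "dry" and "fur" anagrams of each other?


Word 1: "dry" → sorted: dry
Word 2: "fur" → sorted: fru
Same letters? dry != fru
Anagram = No


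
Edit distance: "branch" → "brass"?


Word 1: "branch" (length 6)
Word 2: "brass" (length 5)
One optimal edit sequence (insert/delete/substitute each cost 1):
  1. keep 'b'
  2. keep 'r'
  3. keep 'a'
  4. delete 'n'  (+1)
  5. substitute 'c' -> 's'  (+1)
  6. substitute 'h' -> 's'  (+1)
Total edit operations: 3
Edit distance = 3


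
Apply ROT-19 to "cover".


Word: "cover"
Shift: 19
Each letter → (letter + shift) mod 26:
  'c' (2) + 19 = 21 → 'v'
  'o' (14) + 19 = 7 → 'h'
  'v' (21) + 19 = 14 → 'o'
  'e' (4) + 19 = 23 → 'x'
  'r' (17) + 19 = 10 → 'k'
Result = "vhoxk"


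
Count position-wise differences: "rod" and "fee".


Comparing character by character (same length = 3):
  Pos 0: 'r' vs 'f' !=
  Pos 1: 'o' vs 'e' !=
  Pos 2: 'd' vs 'e' !=
Hamming distance = 3


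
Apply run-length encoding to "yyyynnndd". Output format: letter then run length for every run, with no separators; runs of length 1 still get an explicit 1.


String: "yyyynnndd"
Scanning for consecutive runs:
  'y' x 4
  'n' x 3
  'd' x 2
RLE = "y4n3d2"


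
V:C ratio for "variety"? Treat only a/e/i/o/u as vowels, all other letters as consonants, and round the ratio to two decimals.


Word: "variety"
Vowels (a,e,i,o,u): 3
Consonants: 4
Ratio = 3/4
= 0.75


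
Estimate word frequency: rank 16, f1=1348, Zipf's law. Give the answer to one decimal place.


Zipf's law: f(r) = f(1) / r
f(1) = 1348
f(16) = 1348 / 16
= 84.3 occurrences


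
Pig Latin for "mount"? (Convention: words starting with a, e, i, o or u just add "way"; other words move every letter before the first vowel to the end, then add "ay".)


Word: "mount"
Starts with consonant(s) → move to end, add 'ay'
Consonant cluster: "m"
Pig Latin = "ountmay"


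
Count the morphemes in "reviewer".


Word: "reviewer"
Morphemes: re- + view + -er
Each morpheme carries meaning
= 3 morphemes


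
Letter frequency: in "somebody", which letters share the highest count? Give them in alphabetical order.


Word: "somebody"
Letter counts:
  'b': 1
  'd': 1
  'e': 1
  'm': 1
  'o': 2
  's': 1
  'y': 1
Maximum count = 2
Most frequent = 'o' (2 times each)


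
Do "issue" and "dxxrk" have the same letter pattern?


Pattern of "issue": [0, 1, 1, 2, 3]
Pattern of "dxxrk": [0, 1, 1, 2, 3]
Patterns match
Same pattern = Yes


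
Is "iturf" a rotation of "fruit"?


Word: "fruit", Candidate: "iturf"
Method: check if candidate is substring of word+word
"fruitfruit" contains "iturf"? No
Is rotation = No


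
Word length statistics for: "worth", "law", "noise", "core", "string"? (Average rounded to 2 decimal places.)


Lengths: "worth"=5, "law"=3, "noise"=5, "core"=4, "string"=6
Sum = 23, Count = 5
Average = 23/5 = 4.60
= avg=4.60, min=3, max=6


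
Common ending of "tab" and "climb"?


Word 1: "tab"
Word 2: "climb"
Comparing from end:
  Pos -1: 'b' == 'b'
  Pos -2: 'a' != 'm' (stop)
LCS = "b" (length 1)


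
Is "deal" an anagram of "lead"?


Word 1: "lead" → sorted: adel
Word 2: "deal" → sorted: adel
Same letters? adel == adel
Anagram = Yes


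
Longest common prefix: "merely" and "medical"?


Word 1: "merely"
Word 2: "medical"
Comparing from start:
  Pos 0: 'm' == 'm'
  Pos 1: 'e' == 'e'
  Pos 2: 'r' != 'd' (stop)
LCP = "me" (length 2)


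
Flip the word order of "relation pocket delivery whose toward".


Original: "relation pocket delivery whose toward"
Words (1..n): relation | pocket | delivery | whose | toward
Reversed (n..1): toward | whose | delivery | pocket | relation
Result = "toward whose delivery pocket relation"


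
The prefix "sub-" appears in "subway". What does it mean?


Prefix: sub-
Example: subway = sub- + way
Meaning = under / below


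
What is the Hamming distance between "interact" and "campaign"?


Comparing character by character (same length = 8):
  Pos 0: 'i' vs 'c' !=
  Pos 1: 'n' vs 'a' !=
  Pos 2: 't' vs 'm' !=
  Pos 3: 'e' vs 'p' !=
  Pos 4: 'r' vs 'a' !=
  Pos 5: 'a' vs 'i' !=
  Pos 6: 'c' vs 'g' !=
  Pos 7: 't' vs 'n' !=
Hamming distance = 8


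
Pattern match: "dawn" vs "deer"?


Pattern of "dawn": [0, 1, 2, 3]
Pattern of "deer": [0, 1, 1, 2]
Patterns do not match
Same pattern = No


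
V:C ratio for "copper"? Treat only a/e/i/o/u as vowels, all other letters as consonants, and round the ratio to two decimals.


Word: "copper"
Vowels (a,e,i,o,u): 2
Consonants: 4
Ratio = 2/4
= 0.50


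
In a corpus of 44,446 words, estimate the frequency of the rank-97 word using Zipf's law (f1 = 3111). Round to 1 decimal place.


Zipf's law: f(r) = f(1) / r
f(1) = 3111
f(97) = 3111 / 97
= 32.1 occurrences


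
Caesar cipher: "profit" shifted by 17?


Word: "profit"
Shift: 17
Each letter → (letter + shift) mod 26:
  'p' (15) + 17 = 6 → 'g'
  'r' (17) + 17 = 8 → 'i'
  'o' (14) + 17 = 5 → 'f'
  'f' (5) + 17 = 22 → 'w'
  'i' (8) + 17 = 25 → 'z'
  't' (19) + 17 = 10 → 'k'
Result = "gifwzk"


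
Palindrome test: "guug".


Word: "guug"
Reversed: "guug"
Forward == Backward? guug == guug
Palindrome = Yes


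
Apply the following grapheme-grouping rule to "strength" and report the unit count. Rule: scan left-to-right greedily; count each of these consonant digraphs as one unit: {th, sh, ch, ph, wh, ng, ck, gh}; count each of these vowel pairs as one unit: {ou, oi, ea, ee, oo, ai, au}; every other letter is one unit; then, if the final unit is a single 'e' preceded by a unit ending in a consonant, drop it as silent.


Word: "strength" (8 letters)
Left-to-right scan:
  [1] 's' (letter)
  [2] 't' (letter)
  [3] 'r' (letter)
  [4] 'e' (letter)
  [5] 'ng' (digraph)
  [6] 'th' (digraph)
Units from scan: 6
Sound units = 6 units


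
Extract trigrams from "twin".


Word: "twin" (length 4)
Number of trigrams = 4 - 3 + 1 = 2
  Position 0: "twi"
  Position 1: "win"
Trigrams = "twi", "win"


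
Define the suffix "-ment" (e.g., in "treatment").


Suffix: -ment
Example: treatment (treat + -ment)
Meaning = result of action


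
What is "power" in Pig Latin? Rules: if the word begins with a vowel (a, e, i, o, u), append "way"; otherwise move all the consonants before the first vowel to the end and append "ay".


Word: "power"
Starts with consonant(s) → move to end, add 'ay'
Consonant cluster: "p"
Pig Latin = "owerpay"


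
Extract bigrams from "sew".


Word: "sew" (length 3)
Number of bigrams = 3 - 2 + 1 = 2
  Position 0: "se"
  Position 1: "ew"
Bigrams = "se", "ew"


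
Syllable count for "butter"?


Word: "butter"
Syllable breakdown: but · ter
Counting: 2 parts
= 2 syllables


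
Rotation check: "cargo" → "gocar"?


Word: "cargo", Candidate: "gocar"
Method: check if candidate is substring of word+word
"cargocargo" contains "gocar"? Yes
Is rotation = Yes


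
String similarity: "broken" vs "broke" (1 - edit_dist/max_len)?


Word 1: "broken" (length 6)
Word 2: "broke" (length 5)
One optimal edit sequence:
  1. keep 'b'
  2. keep 'r'
  3. keep 'o'
  4. keep 'k'
  5. keep 'e'
  6. delete 'n'  (+1)
Edit distance = 1
Max length = max(6, 5) = 6
Similarity = 1 - 1/6
= 0.8333


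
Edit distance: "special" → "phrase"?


Word 1: "special" (length 7)
Word 2: "phrase" (length 6)
One optimal edit sequence (insert/delete/substitute each cost 1):
  1. delete 's'  (+1)
  2. keep 'p'
  3. substitute 'e' -> 'h'  (+1)
  4. substitute 'c' -> 'r'  (+1)
  5. substitute 'i' -> 'a'  (+1)
  6. substitute 'a' -> 's'  (+1)
  7. substitute 'l' -> 'e'  (+1)
Total edit operations: 6
Edit distance = 6


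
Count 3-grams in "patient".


Word: "patient" (length 7)
Number of 3-grams = length - 3 + 1 = 7 - 3 + 1
= 5


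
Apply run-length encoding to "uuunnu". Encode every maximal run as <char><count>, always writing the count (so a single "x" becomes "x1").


String: "uuunnu"
Scanning for consecutive runs:
  'u' x 3
  'n' x 2
  'u' x 1
RLE = "u3n2u1"


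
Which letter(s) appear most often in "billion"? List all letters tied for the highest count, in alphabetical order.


Word: "billion"
Letter counts:
  'b': 1
  'i': 2
  'l': 2
  'n': 1
  'o': 1
Maximum count = 2
Most frequent = 'i', 'l' (2 times each)


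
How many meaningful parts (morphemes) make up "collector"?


Word: "collector"
Morphemes: collect + -or
Each morpheme carries meaning
= 2 morphemes


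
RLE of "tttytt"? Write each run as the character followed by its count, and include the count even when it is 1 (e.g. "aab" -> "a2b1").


String: "tttytt"
Scanning for consecutive runs:
  't' x 3
  'y' x 1
  't' x 2
RLE = "t3y1t2"


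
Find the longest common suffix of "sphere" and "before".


Word 1: "sphere"
Word 2: "before"
Comparing from end:
  Pos -1: 'e' == 'e'
  Pos -2: 'r' == 'r'
  Pos -3: 'e' != 'o' (stop)
LCS = "re" (length 2)


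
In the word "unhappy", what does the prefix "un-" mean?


Prefix: un-
As in: unhappy -> un- + happy
Meaning = not / reverse


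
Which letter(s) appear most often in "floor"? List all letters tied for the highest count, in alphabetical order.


Word: "floor"
Letter counts:
  'f': 1
  'l': 1
  'o': 2
  'r': 1
Maximum count = 2
Most frequent = 'o' (2 times each)


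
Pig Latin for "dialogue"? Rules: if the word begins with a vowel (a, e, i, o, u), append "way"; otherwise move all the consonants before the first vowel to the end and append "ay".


Word: "dialogue"
Starts with consonant(s) → move to end, add 'ay'
Consonant cluster: "d"
Pig Latin = "ialogueday"


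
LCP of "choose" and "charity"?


Word 1: "choose"
Word 2: "charity"
Comparing from start:
  Pos 0: 'c' == 'c'
  Pos 1: 'h' == 'h'
  Pos 2: 'o' != 'a' (stop)
LCP = "ch" (length 2)


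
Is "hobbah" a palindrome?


Word: "hobbah"
Reversed: "habboh"
Forward == Backward? hobbah != habboh
Palindrome = No


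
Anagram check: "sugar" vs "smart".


Word 1: "sugar" → sorted: agrsu
Word 2: "smart" → sorted: amrst
Same letters? agrsu != amrst
Anagram = No


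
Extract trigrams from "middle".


Word: "middle" (length 6)
Number of trigrams = 6 - 3 + 1 = 4
  Position 0: "mid"
  Position 1: "idd"
  Position 2: "ddl"
  Position 3: "dle"
Trigrams = "mid", "idd", "ddl", "dle"


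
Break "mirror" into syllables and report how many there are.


Word: "mirror"
Syllable breakdown: mir / ror
Counting: 2 parts
= 2 syllables


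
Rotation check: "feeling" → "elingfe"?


Word: "feeling", Candidate: "elingfe"
Method: check if candidate is substring of word+word
"feelingfeeling" contains "elingfe"? Yes
Is rotation = Yes


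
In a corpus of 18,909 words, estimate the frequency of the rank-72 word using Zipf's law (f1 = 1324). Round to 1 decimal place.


Zipf's law: f(r) = f(1) / r
f(1) = 1324
f(72) = 1324 / 72
= 18.4 occurrences


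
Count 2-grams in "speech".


Word: "speech" (length 6)
Number of 2-grams = length - 2 + 1 = 6 - 2 + 1
= 5


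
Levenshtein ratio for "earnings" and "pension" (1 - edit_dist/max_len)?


Word 1: "earnings" (length 8)
Word 2: "pension" (length 7)
One optimal edit sequence:
  1. delete 'e'  (+1)
  2. substitute 'a' -> 'p'  (+1)
  3. substitute 'r' -> 'e'  (+1)
  4. keep 'n'
  5. substitute 'i' -> 's'  (+1)
  6. substitute 'n' -> 'i'  (+1)
  7. substitute 'g' -> 'o'  (+1)
  8. substitute 's' -> 'n'  (+1)
Edit distance = 7
Max length = max(8, 7) = 8
Similarity = 1 - 7/8
= 0.1250


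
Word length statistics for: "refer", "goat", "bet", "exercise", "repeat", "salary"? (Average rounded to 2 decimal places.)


Lengths: "refer"=5, "goat"=4, "bet"=3, "exercise"=8, "repeat"=6, "salary"=6
Sum = 32, Count = 6
Average = 32/6 = 5.33
= avg=5.33, min=3, max=8


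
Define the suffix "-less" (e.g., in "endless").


Suffix: -less
Example: endless = end + -less
Meaning = without


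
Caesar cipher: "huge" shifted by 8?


Word: "huge"
Shift: 8
Each letter → (letter + shift) mod 26:
  'h' (7) + 8 = 15 → 'p'
  'u' (20) + 8 = 2 → 'c'
  'g' (6) + 8 = 14 → 'o'
  'e' (4) + 8 = 12 → 'm'
Result = "pcom"


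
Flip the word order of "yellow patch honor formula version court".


Original: "yellow patch honor formula version court"
Words (1..n): yellow | patch | honor | formula | version | court
Reversed (n..1): court | version | formula | honor | patch | yellow
Result = "court version formula honor patch yellow"


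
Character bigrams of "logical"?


Word: "logical" (length 7)
Number of bigrams = 7 - 2 + 1 = 6
  Position 0: "lo"
  Position 1: "og"
  Position 2: "gi"
  Position 3: "ic"
  Position 4: "ca"
  Position 5: "al"
Bigrams = "lo", "og", "gi", "ic", "ca", "al"


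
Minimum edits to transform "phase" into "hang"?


Word 1: "phase" (length 5)
Word 2: "hang" (length 4)
One optimal edit sequence (insert/delete/substitute each cost 1):
  1. delete 'p'  (+1)
  2. keep 'h'
  3. keep 'a'
  4. substitute 's' -> 'n'  (+1)
  5. substitute 'e' -> 'g'  (+1)
Total edit operations: 3
Edit distance = 3


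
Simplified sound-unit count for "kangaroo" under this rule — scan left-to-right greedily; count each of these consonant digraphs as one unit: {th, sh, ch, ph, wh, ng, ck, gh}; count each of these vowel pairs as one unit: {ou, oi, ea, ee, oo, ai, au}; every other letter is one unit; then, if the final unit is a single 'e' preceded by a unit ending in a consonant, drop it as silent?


Word: "kangaroo" (8 letters)
Left-to-right scan:
  (1) 'k' (letter)
  (2) 'a' (letter)
  (3) 'ng' (digraph)
  (4) 'a' (letter)
  (5) 'r' (letter)
  (6) 'oo' (vowel-pair)
Units from scan: 6
Sound units = 6 units


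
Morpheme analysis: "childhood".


Word: "childhood"
Morphemes: child / -hood
Each morpheme carries meaning
= 2 morphemes


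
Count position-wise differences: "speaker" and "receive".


Comparing character by character (same length = 7):
  Pos 0: 's' vs 'r' !=
  Pos 1: 'p' vs 'e' !=
  Pos 2: 'e' vs 'c' !=
  Pos 3: 'a' vs 'e' !=
  Pos 4: 'k' vs 'i' !=
  Pos 5: 'e' vs 'v' !=
  Pos 6: 'r' vs 'e' !=
Hamming distance = 7


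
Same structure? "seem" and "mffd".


Pattern of "seem": [0, 1, 1, 2]
Pattern of "mffd": [0, 1, 1, 2]
Patterns match
Same pattern = Yes


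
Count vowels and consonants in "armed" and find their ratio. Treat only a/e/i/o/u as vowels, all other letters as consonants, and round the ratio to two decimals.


Word: "armed"
Vowels (a,e,i,o,u): 2
Consonants: 3
Ratio = 2/3
= 0.67


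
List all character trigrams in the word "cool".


Word: "cool" (length 4)
Number of trigrams = 4 - 3 + 1 = 2
  Position 0: "coo"
  Position 1: "ool"
Trigrams = "coo", "ool"


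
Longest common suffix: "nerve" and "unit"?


Word 1: "nerve"
Word 2: "unit"
Comparing from end:
  Pos -1: 'e' != 't' (stop)
LCS = "" (length 0)


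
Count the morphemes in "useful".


Word: "useful"
Morphemes: use | -ful
Each morpheme carries meaning
= 2 morphemes


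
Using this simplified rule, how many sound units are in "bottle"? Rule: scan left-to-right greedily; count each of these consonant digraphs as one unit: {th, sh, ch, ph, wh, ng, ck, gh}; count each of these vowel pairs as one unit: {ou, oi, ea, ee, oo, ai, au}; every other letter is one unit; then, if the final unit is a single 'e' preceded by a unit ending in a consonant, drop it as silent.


Word: "bottle" (6 letters)
Left-to-right scan:
  [1] 'b' (letter)
  [2] 'o' (letter)
  [3] 't' (letter)
  [4] 't' (letter)
  [5] 'l' (letter)
  [6] 'e' (letter)
Units from scan: 6
Final unit is 'e' after a consonant -> drop as silent (-1)
Sound units = 5 units


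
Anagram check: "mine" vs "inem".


Word 1: "mine" → sorted: eimn
Word 2: "inem" → sorted: eimn
Same letters? eimn == eimn
Anagram = Yes


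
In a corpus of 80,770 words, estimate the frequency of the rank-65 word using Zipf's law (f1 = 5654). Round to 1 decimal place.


Zipf's law: f(r) = f(1) / r
f(1) = 5654
f(65) = 5654 / 65
= 87.0 occurrences


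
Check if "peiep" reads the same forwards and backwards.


Word: "peiep"
Reversed: "peiep"
Forward == Backward? peiep == peiep
Palindrome = Yes


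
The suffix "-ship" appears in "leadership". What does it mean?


Suffix: -ship
Example: leadership = leader + -ship
Meaning = state / position


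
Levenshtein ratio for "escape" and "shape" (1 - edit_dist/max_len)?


Word 1: "escape" (length 6)
Word 2: "shape" (length 5)
One optimal edit sequence:
  1. delete 'e'  (+1)
  2. keep 's'
  3. substitute 'c' -> 'h'  (+1)
  4. keep 'a'
  5. keep 'p'
  6. keep 'e'
Edit distance = 2
Max length = max(6, 5) = 6
Similarity = 1 - 2/6
= 0.6667


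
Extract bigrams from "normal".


Word: "normal" (length 6)
Number of bigrams = 6 - 2 + 1 = 5
  Position 0: "no"
  Position 1: "or"
  Position 2: "rm"
  Position 3: "ma"
  Position 4: "al"
Bigrams = "no", "or", "rm", "ma", "al"


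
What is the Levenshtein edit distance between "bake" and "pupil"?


Word 1: "bake" (length 4)
Word 2: "pupil" (length 5)
One optimal edit sequence (insert/delete/substitute each cost 1):
  1. insert 'p'  (+1)
  2. substitute 'b' -> 'u'  (+1)
  3. substitute 'a' -> 'p'  (+1)
  4. substitute 'k' -> 'i'  (+1)
  5. substitute 'e' -> 'l'  (+1)
Total edit operations: 5
Edit distance = 5


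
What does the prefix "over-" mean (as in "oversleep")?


Prefix: over-
Example: oversleep (over- + sleep)
Meaning = excessive


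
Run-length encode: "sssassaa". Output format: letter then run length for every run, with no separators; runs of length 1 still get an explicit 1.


String: "sssassaa"
Scanning for consecutive runs:
  's' x 3
  'a' x 1
  's' x 2
  'a' x 2
RLE = "s3a1s2a2"


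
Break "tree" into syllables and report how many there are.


Word: "tree"
Syllable breakdown: tree
Counting: 1 part
= 1 syllable


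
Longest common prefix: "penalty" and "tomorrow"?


Word 1: "penalty"
Word 2: "tomorrow"
Comparing from start:
  Pos 0: 'p' != 't' (stop)
LCP = "" (length 0)


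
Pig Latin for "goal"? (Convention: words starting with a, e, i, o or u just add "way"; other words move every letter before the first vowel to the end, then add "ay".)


Word: "goal"
Starts with consonant(s) → move to end, add 'ay'
Consonant cluster: "g"
Pig Latin = "oalgay"
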